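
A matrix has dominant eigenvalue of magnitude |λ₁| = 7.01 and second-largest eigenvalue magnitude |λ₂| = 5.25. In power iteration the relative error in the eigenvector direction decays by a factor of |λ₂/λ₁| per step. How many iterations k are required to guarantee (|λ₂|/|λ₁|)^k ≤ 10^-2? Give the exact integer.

16

|λ₂/λ₁| = 5.25/7.01 = 0.74893
Need k ≥ ln(10^-2) / ln(0.74893) = -4.6052 / -0.2891 ≈ 15.929
Smallest integer k satisfying the bound: 16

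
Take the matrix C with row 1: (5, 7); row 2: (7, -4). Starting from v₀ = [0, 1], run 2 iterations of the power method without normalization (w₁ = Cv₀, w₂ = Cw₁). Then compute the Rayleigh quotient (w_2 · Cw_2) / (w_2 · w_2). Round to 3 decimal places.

w1 = Cv₀ = (7, -4)
w2 = Cw1 = (7, 65)
Cw2 = (490, -211)
w2·Cw2 = 7·490 + 65·(-211) = -10285; w2·w2 = 7·7 + 65·65 = 4274
λ ≈ -10285/4274 = -2.406

λ ≈ -2.406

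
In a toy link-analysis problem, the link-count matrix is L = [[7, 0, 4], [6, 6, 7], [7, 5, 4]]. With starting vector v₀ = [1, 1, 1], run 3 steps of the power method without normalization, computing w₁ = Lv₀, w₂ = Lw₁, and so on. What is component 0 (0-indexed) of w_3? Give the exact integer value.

w1 = Lv₀ = (7·1 + 0·1 + 4·1; 6·1 + 6·1 + 7·1; 7·1 + 5·1 + 4·1) = (11, 19, 16)
w2 = Lw1 = (7·11 + 0·19 + 4·16; 6·11 + 6·19 + 7·16; 7·11 + 5·19 + 4·16) = (141, 292, 236)
w3 = Lw2 = (1931, 4250, 3391)
The requested component of w3 is 1931.

1931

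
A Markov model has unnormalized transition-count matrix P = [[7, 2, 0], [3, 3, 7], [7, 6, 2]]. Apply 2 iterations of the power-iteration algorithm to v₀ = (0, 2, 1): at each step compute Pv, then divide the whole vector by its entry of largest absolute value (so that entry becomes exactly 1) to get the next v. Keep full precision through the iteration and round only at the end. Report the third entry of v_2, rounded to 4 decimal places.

0.8993

Pv0 = (4.00000, 13.00000, 14.00000); divide by 14.00000 → v1 = (0.28571, 0.92857, 1.00000)
Pv1 = (3.85714, 10.64286, 9.57143); divide by 10.64286 → v2 = (0.36242, 1.00000, 0.89933)
Requested entry of v2: 134/149 = 0.8993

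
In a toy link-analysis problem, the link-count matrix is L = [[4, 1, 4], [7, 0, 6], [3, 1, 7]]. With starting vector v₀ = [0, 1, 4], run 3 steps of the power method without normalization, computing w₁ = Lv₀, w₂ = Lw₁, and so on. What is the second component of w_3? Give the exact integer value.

3124

w1 = Lv₀ = (4·0 + 1·1 + 4·4; 7·0 + 0·1 + 6·4; 3·0 + 1·1 + 7·4) = (17, 24, 29)
w2 = Lw1 = (4·17 + 1·24 + 4·29; 7·17 + 0·24 + 6·29; 3·17 + 1·24 + 7·29) = (208, 293, 278)
w3 = Lw2 = (2237, 3124, 2863)
The requested component of w3 is 3124.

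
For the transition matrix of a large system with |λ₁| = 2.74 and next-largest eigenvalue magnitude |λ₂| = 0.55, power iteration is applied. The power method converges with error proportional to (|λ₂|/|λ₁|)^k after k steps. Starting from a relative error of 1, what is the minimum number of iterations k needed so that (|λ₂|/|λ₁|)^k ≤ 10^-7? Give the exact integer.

11

|λ₂/λ₁| = 0.55/2.74 = 0.20073
Need k ≥ ln(10^-7) / ln(0.20073) = -16.1181 / -1.6058 ≈ 10.037
Smallest integer k satisfying the bound: 11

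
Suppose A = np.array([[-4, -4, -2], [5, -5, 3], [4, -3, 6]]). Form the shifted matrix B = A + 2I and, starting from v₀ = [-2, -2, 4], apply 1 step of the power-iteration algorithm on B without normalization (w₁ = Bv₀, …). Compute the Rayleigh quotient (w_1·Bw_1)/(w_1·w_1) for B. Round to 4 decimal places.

μ ≈ 7.3959

B = A + 2I has rows (-2, -4, -2); (5, -3, 3); (4, -3, 8)
w1 = Bv₀ = (4, 8, 30)
Bw1 = (-100, 86, 232)
w1·Bw1 = 7248; w1·w1 = 980; μ ≈ 7248/980 = 7.3959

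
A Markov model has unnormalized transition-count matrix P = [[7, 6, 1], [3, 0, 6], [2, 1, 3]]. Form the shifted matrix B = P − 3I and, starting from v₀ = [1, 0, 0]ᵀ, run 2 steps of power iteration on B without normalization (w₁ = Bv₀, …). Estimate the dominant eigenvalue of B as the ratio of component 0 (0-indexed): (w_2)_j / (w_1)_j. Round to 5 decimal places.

9.00000

B = P − 3I has rows (4, 6, 1); (3, -3, 6); (2, 1, 0)
w1 = Bv₀ = (4·1 + 6·0 + 1·0; 3·1 + (-3)·0 + 6·0; 2·1 + 1·0 + 0·0) = (4, 3, 2)
w2 = Bw1 = (4·4 + 6·3 + 1·2; 3·4 + (-3)·3 + 6·2; 2·4 + 1·3 + 0·2) = (36, 15, 11)
Ratio: 36/4 = 9.00000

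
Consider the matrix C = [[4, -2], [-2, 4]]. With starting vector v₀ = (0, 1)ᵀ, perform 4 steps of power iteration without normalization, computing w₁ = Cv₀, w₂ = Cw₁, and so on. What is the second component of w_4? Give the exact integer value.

656

w1 = Cv₀ = (4·0 + (-2)·1; (-2)·0 + 4·1) = (-2, 4)
w2 = Cw1 = (4·(-2) + (-2)·4; (-2)·(-2) + 4·4) = (-16, 20)
w3 = Cw2 = (-104, 112)
w4 = Cw3 = (-640, 656)
The requested component of w4 is 656.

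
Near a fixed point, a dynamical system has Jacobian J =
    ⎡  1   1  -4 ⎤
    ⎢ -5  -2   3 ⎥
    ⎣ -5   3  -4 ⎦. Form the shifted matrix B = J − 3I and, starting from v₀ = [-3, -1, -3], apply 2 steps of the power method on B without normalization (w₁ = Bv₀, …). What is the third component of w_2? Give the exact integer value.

B = J − 3I has rows (-2, 1, -4); (-5, -5, 3); (-5, 3, -7)
w1 = Bv₀ = (17, 11, 33)
w2 = Bw1 = (-155, -41, -283)
Requested component of w2: -283

-283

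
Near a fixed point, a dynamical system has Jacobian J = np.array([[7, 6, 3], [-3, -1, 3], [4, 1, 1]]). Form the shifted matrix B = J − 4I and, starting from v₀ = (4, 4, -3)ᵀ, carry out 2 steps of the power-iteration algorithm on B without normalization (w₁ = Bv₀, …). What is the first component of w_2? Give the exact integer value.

B = J − 4I has rows (3, 6, 3); (-3, -5, 3); (4, 1, -3)
w1 = Bv₀ = (3·4 + 6·4 + 3·(-3); (-3)·4 + (-5)·4 + 3·(-3); 4·4 + 1·4 + (-3)·(-3)) = (27, -41, 29)
w2 = Bw1 = (3·27 + 6·(-41) + 3·29; (-3)·27 + (-5)·(-41) + 3·29; 4·27 + 1·(-41) + (-3)·29) = (-78, 211, -20)
Requested component of w2: -78

-78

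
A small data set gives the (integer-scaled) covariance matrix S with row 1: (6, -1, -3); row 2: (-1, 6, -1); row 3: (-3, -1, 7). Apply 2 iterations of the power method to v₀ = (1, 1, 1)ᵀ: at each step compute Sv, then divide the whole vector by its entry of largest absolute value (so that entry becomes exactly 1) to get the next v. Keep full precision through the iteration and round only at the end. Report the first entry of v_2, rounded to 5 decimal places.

Sv0 = (2.000000, 4.000000, 3.000000); divide by 4.000000 → v1 = (0.500000, 1.000000, 0.750000)
Sv1 = (-0.250000, 4.750000, 2.750000); divide by 4.750000 → v2 = (-0.052632, 1.000000, 0.578947)
Requested entry of v2: -1/19 = -0.05263

-0.05263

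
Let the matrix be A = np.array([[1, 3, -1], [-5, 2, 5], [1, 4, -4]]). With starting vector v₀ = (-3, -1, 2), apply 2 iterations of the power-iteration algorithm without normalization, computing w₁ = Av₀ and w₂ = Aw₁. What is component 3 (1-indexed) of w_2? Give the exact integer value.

144

w1 = Av₀ = (1·(-3) + 3·(-1) + (-1)·2; (-5)·(-3) + 2·(-1) + 5·2; 1·(-3) + 4·(-1) + (-4)·2) = (-8, 23, -15)
w2 = Aw1 = (1·(-8) + 3·23 + (-1)·(-15); (-5)·(-8) + 2·23 + 5·(-15); 1·(-8) + 4·23 + (-4)·(-15)) = (76, 11, 144)
The requested component of w2 is 144.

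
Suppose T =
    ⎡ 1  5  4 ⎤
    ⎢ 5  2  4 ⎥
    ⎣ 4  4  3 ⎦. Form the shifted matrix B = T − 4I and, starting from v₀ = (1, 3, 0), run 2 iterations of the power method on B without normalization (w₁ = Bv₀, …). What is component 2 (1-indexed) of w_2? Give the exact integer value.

126

B = T − 4I has rows (-3, 5, 4); (5, -2, 4); (4, 4, -1)
w1 = Bv₀ = (12, -1, 16)
w2 = Bw1 = (23, 126, 28)
Requested component of w2: 126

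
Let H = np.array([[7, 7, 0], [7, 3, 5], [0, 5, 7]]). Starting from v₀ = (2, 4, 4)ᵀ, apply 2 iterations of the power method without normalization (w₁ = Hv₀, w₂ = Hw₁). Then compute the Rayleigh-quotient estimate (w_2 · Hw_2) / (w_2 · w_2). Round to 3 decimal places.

w1 = Hv₀ = (7·2 + 7·4 + 0·4; 7·2 + 3·4 + 5·4; 0·2 + 5·4 + 7·4) = (42, 46, 48)
w2 = Hw1 = (7·42 + 7·46 + 0·48; 7·42 + 3·46 + 5·48; 0·42 + 5·46 + 7·48) = (616, 672, 566)
Hw2 = (9016, 9158, 7322)
w2·Hw2 = 616·9016 + 672·9158 + 566·7322 = 15852284; w2·w2 = 616·616 + 672·672 + 566·566 = 1151396
λ ≈ 15852284/1151396 = 13.768

λ ≈ 13.768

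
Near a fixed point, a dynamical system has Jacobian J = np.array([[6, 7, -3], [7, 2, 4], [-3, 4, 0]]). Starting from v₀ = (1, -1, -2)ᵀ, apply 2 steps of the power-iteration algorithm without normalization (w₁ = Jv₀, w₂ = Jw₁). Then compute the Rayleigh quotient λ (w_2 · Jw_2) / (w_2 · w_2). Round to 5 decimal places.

6.42086

w1 = Jv₀ = (6·1 + 7·(-1) + (-3)·(-2); 7·1 + 2·(-1) + 4·(-2); (-3)·1 + 4·(-1) + 0·(-2)) = (5, -3, -7)
w2 = Jw1 = (6·5 + 7·(-3) + (-3)·(-7); 7·5 + 2·(-3) + 4·(-7); (-3)·5 + 4·(-3) + 0·(-7)) = (30, 1, -27)
Jw2 = (268, 104, -86)
w2·Jw2 = 30·268 + 1·104 + (-27)·(-86) = 10466; w2·w2 = 30·30 + 1·1 + (-27)·(-27) = 1630
λ ≈ 10466/1630 = 6.42086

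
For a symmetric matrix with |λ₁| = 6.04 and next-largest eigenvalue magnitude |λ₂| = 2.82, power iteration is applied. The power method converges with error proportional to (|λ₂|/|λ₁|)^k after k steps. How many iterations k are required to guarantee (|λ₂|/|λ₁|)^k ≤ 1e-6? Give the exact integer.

|λ₂/λ₁| = 2.82/6.04 = 0.46689
Need k ≥ ln(1e-6) / ln(0.46689) = -13.8155 / -0.7617 ≈ 18.139
Smallest integer k satisfying the bound: 19

19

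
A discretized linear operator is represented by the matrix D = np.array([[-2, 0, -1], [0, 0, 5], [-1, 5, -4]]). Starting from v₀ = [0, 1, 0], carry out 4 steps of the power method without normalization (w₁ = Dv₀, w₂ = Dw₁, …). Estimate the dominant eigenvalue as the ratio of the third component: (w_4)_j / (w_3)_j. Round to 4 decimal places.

λ ≈ -6.5238

w1 = Dv₀ = (0, 0, 5)
w2 = Dw1 = (-5, 25, -20)
w3 = Dw2 = (30, -100, 210)
w4 = Dw3 = (-270, 1050, -1370)
Ratio at component: -1370 / 210 = -6.5238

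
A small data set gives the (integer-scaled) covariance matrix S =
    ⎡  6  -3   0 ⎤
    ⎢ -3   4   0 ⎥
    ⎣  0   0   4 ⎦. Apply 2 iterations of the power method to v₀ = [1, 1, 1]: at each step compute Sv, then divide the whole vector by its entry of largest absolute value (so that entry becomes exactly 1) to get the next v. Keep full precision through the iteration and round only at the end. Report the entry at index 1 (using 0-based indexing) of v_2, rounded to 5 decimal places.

Sv0 = (3.000000, 1.000000, 4.000000); divide by 4.000000 → v1 = (0.750000, 0.250000, 1.000000)
Sv1 = (3.750000, -1.250000, 4.000000); divide by 4.000000 → v2 = (0.937500, -0.312500, 1.000000)
Requested entry of v2: -5/16 = -0.31250

-0.31250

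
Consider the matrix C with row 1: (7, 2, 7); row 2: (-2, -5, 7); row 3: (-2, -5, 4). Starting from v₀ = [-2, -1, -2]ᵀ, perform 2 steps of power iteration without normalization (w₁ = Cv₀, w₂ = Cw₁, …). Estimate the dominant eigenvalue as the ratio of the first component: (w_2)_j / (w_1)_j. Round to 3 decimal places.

w1 = Cv₀ = (7·(-2) + 2·(-1) + 7·(-2); (-2)·(-2) + (-5)·(-1) + 7·(-2); (-2)·(-2) + (-5)·(-1) + 4·(-2)) = (-30, -5, 1)
w2 = Cw1 = (7·(-30) + 2·(-5) + 7·1; (-2)·(-30) + (-5)·(-5) + 7·1; (-2)·(-30) + (-5)·(-5) + 4·1) = (-213, 92, 89)
Ratio at component: -213 / -30 = 7.100

7.100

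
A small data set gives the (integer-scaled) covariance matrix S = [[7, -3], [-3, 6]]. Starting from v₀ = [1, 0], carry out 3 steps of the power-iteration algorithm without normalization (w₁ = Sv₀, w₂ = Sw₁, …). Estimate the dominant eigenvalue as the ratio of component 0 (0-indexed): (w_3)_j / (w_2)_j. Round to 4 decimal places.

λ ≈ 9.0172

w1 = Sv₀ = (7, -3)
w2 = Sw1 = (58, -39)
w3 = Sw2 = (523, -408)
Ratio at component: 523 / 58 = 9.0172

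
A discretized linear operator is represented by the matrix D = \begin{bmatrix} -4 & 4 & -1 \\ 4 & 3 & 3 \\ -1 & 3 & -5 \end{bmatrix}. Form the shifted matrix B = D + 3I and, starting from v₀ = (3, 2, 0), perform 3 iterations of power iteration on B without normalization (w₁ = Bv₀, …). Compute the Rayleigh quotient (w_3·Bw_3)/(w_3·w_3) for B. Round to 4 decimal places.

B = D + 3I has rows (-1, 4, -1); (4, 6, 3); (-1, 3, -2)
w1 = Bv₀ = ((-1)·3 + 4·2 + (-1)·0; 4·3 + 6·2 + 3·0; (-1)·3 + 3·2 + (-2)·0) = (5, 24, 3)
w2 = Bw1 = ((-1)·5 + 4·24 + (-1)·3; 4·5 + 6·24 + 3·3; (-1)·5 + 3·24 + (-2)·3) = (88, 173, 61)
w3 = Bw2 = (543, 1573, 309)
Bw3 = (5440, 12537, 3558)
w3·Bw3 = 23774043; w3·w3 = 2864659; μ ≈ 23774043/2864659 = 8.2991

8.2991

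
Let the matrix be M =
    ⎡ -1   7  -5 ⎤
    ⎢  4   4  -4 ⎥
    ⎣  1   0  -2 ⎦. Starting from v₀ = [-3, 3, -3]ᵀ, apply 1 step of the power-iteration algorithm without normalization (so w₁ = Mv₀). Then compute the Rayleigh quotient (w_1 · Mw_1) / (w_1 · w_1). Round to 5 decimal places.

λ ≈ 2.13441

w1 = Mv₀ = ((-1)·(-3) + 7·3 + (-5)·(-3); 4·(-3) + 4·3 + (-4)·(-3); 1·(-3) + 0·3 + (-2)·(-3)) = (39, 12, 3)
Mw1 = (30, 192, 33)
w1·Mw1 = 39·30 + 12·192 + 3·33 = 3573; w1·w1 = 39·39 + 12·12 + 3·3 = 1674
λ ≈ 3573/1674 = 2.13441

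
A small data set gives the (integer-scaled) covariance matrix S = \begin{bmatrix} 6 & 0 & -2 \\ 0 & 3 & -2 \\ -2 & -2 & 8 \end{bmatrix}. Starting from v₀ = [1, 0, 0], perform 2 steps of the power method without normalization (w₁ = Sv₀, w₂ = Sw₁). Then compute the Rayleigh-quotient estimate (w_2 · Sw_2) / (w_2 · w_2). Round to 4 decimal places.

w1 = Sv₀ = (6·1 + 0·0 + (-2)·0; 0·1 + 3·0 + (-2)·0; (-2)·1 + (-2)·0 + 8·0) = (6, 0, -2)
w2 = Sw1 = (6·6 + 0·0 + (-2)·(-2); 0·6 + 3·0 + (-2)·(-2); (-2)·6 + (-2)·0 + 8·(-2)) = (40, 4, -28)
Sw2 = (296, 68, -312)
w2·Sw2 = 40·296 + 4·68 + (-28)·(-312) = 20848; w2·w2 = 40·40 + 4·4 + (-28)·(-28) = 2400
λ ≈ 20848/2400 = 8.6867

8.6867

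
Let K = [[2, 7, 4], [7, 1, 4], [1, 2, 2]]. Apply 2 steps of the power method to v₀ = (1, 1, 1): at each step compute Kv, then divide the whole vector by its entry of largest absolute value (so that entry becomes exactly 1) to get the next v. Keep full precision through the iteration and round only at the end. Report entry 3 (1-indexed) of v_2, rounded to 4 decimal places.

Kv0 = (13.00000, 12.00000, 5.00000); divide by 13.00000 → v1 = (1.00000, 0.92308, 0.38462)
Kv1 = (10.00000, 9.46154, 3.61538); divide by 10.00000 → v2 = (1.00000, 0.94615, 0.36154)
Requested entry of v2: 47/130 = 0.3615

0.3615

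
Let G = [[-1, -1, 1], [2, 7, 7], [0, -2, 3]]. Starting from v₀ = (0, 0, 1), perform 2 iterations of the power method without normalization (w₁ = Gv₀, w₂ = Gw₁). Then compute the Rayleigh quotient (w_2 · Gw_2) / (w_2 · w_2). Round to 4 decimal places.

6.5348

w1 = Gv₀ = ((-1)·0 + (-1)·0 + 1·1; 2·0 + 7·0 + 7·1; 0·0 + (-2)·0 + 3·1) = (1, 7, 3)
w2 = Gw1 = ((-1)·1 + (-1)·7 + 1·3; 2·1 + 7·7 + 7·3; 0·1 + (-2)·7 + 3·3) = (-5, 72, -5)
Gw2 = (-72, 459, -159)
w2·Gw2 = (-5)·(-72) + 72·459 + (-5)·(-159) = 34203; w2·w2 = (-5)·(-5) + 72·72 + (-5)·(-5) = 5234
λ ≈ 34203/5234 = 6.5348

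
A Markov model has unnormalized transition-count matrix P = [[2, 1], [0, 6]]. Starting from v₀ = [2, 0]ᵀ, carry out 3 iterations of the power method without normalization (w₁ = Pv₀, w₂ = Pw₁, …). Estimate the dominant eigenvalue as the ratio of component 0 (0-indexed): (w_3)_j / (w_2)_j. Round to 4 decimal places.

w1 = Pv₀ = (4, 0)
w2 = Pw1 = (8, 0)
w3 = Pw2 = (16, 0)
Ratio at component: 16 / 8 = 2.0000

λ ≈ 2.0000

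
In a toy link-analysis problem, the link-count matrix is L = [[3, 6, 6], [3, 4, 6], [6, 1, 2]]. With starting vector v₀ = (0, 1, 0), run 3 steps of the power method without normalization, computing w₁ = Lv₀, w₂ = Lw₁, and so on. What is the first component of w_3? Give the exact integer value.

636

w1 = Lv₀ = (6, 4, 1)
w2 = Lw1 = (48, 40, 42)
w3 = Lw2 = (636, 556, 412)
The requested component of w3 is 636.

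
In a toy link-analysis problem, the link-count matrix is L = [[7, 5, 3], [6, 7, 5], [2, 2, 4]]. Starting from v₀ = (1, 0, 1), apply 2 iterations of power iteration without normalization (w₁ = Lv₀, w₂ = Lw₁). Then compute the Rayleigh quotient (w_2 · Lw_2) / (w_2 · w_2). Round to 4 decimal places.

λ ≈ 14.0970

w1 = Lv₀ = (7·1 + 5·0 + 3·1; 6·1 + 7·0 + 5·1; 2·1 + 2·0 + 4·1) = (10, 11, 6)
w2 = Lw1 = (7·10 + 5·11 + 3·6; 6·10 + 7·11 + 5·6; 2·10 + 2·11 + 4·6) = (143, 167, 66)
Lw2 = (2034, 2357, 884)
w2·Lw2 = 143·2034 + 167·2357 + 66·884 = 742825; w2·w2 = 143·143 + 167·167 + 66·66 = 52694
λ ≈ 742825/52694 = 14.0970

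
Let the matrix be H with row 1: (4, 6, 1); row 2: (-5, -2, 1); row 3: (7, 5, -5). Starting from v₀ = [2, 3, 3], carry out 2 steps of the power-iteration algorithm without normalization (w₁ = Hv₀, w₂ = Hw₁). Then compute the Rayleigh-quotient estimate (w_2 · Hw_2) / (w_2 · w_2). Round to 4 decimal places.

w1 = Hv₀ = (4·2 + 6·3 + 1·3; (-5)·2 + (-2)·3 + 1·3; 7·2 + 5·3 + (-5)·3) = (29, -13, 14)
w2 = Hw1 = (4·29 + 6·(-13) + 1·14; (-5)·29 + (-2)·(-13) + 1·14; 7·29 + 5·(-13) + (-5)·14) = (52, -105, 68)
Hw2 = (-354, 18, -501)
w2·Hw2 = 52·(-354) + (-105)·18 + 68·(-501) = -54366; w2·w2 = 52·52 + (-105)·(-105) + 68·68 = 18353
λ ≈ -54366/18353 = -2.9622

-2.9622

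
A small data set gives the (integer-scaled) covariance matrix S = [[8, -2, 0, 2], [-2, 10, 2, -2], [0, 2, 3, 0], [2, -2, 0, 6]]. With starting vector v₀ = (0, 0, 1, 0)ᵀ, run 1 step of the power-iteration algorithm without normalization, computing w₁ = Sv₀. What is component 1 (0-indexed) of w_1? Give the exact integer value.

w1 = Sv₀ = (0, 2, 3, 0)
The requested component of w1 is 2.

2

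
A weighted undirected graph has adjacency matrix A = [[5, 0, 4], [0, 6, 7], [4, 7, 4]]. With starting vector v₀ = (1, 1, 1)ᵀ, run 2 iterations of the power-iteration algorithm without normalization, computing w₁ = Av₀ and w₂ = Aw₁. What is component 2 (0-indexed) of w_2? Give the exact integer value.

w1 = Av₀ = (5·1 + 0·1 + 4·1; 0·1 + 6·1 + 7·1; 4·1 + 7·1 + 4·1) = (9, 13, 15)
w2 = Aw1 = (5·9 + 0·13 + 4·15; 0·9 + 6·13 + 7·15; 4·9 + 7·13 + 4·15) = (105, 183, 187)
The requested component of w2 is 187.

187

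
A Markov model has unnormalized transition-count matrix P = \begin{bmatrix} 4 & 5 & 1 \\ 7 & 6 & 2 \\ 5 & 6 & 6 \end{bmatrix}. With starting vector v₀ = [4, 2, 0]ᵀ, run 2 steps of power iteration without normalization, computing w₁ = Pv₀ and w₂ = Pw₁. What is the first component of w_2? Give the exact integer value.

336

w1 = Pv₀ = (26, 40, 32)
w2 = Pw1 = (336, 486, 562)
The requested component of w2 is 336.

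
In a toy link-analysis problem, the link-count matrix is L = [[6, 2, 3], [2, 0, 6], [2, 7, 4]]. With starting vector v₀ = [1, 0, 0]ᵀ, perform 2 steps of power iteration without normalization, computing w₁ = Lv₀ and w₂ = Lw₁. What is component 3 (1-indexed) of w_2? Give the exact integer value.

34

w1 = Lv₀ = (6·1 + 2·0 + 3·0; 2·1 + 0·0 + 6·0; 2·1 + 7·0 + 4·0) = (6, 2, 2)
w2 = Lw1 = (6·6 + 2·2 + 3·2; 2·6 + 0·2 + 6·2; 2·6 + 7·2 + 4·2) = (46, 24, 34)
The requested component of w2 is 34.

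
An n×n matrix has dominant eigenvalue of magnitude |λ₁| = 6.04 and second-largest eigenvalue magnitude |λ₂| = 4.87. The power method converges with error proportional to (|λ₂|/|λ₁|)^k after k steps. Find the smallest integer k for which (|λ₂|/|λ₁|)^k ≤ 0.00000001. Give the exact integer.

86

|λ₂/λ₁| = 4.87/6.04 = 0.80629
Need k ≥ ln(0.00000001) / ln(0.80629) = -18.4207 / -0.2153 ≈ 85.554
Smallest integer k satisfying the bound: 86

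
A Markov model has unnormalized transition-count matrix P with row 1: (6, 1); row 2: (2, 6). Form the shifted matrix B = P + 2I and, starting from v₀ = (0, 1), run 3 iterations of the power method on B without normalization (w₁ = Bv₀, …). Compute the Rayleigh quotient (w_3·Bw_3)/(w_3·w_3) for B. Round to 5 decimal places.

B = P + 2I has rows (8, 1); (2, 8)
w1 = Bv₀ = (8·0 + 1·1; 2·0 + 8·1) = (1, 8)
w2 = Bw1 = (8·1 + 1·8; 2·1 + 8·8) = (16, 66)
w3 = Bw2 = (194, 560)
Bw3 = (2112, 4868)
w3·Bw3 = 3135808; w3·w3 = 351236; μ ≈ 3135808/351236 = 8.92792

8.92792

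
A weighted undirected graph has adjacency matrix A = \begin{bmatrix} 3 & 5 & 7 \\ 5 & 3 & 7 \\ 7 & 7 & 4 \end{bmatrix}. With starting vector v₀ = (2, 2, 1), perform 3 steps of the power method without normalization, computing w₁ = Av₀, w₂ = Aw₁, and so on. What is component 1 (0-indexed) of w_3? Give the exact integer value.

6414

w1 = Av₀ = (3·2 + 5·2 + 7·1; 5·2 + 3·2 + 7·1; 7·2 + 7·2 + 4·1) = (23, 23, 32)
w2 = Aw1 = (3·23 + 5·23 + 7·32; 5·23 + 3·23 + 7·32; 7·23 + 7·23 + 4·32) = (408, 408, 450)
w3 = Aw2 = (6414, 6414, 7512)
The requested component of w3 is 6414.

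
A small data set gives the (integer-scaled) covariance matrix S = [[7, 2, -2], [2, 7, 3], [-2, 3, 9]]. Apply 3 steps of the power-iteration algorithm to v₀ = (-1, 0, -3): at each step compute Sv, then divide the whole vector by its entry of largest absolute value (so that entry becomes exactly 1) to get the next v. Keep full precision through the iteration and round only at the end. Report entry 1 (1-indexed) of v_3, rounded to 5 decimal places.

-0.12500

Sv0 = (-1.000000, -11.000000, -25.000000); divide by -25.000000 → v1 = (0.040000, 0.440000, 1.000000)
Sv1 = (-0.840000, 6.160000, 10.240000); divide by 10.240000 → v2 = (-0.082031, 0.601563, 1.000000)
Sv2 = (-1.371094, 7.046875, 10.968750); divide by 10.968750 → v3 = (-0.125000, 0.642450, 1.000000)
Requested entry of v3: 351/-2808 = -0.12500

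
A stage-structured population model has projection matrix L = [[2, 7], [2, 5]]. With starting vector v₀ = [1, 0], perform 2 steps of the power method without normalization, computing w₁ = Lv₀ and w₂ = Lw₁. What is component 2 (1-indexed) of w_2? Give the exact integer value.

14

w1 = Lv₀ = (2·1 + 7·0; 2·1 + 5·0) = (2, 2)
w2 = Lw1 = (2·2 + 7·2; 2·2 + 5·2) = (18, 14)
The requested component of w2 is 14.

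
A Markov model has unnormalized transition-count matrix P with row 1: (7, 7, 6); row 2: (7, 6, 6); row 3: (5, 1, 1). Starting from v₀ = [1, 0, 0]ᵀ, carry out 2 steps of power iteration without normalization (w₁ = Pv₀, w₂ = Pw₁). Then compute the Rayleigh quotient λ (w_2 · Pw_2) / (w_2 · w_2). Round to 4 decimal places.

λ ≈ 15.8741

w1 = Pv₀ = (7·1 + 7·0 + 6·0; 7·1 + 6·0 + 6·0; 5·1 + 1·0 + 1·0) = (7, 7, 5)
w2 = Pw1 = (7·7 + 7·7 + 6·5; 7·7 + 6·7 + 6·5; 5·7 + 1·7 + 1·5) = (128, 121, 47)
Pw2 = (2025, 1904, 808)
w2·Pw2 = 128·2025 + 121·1904 + 47·808 = 527560; w2·w2 = 128·128 + 121·121 + 47·47 = 33234
λ ≈ 527560/33234 = 15.8741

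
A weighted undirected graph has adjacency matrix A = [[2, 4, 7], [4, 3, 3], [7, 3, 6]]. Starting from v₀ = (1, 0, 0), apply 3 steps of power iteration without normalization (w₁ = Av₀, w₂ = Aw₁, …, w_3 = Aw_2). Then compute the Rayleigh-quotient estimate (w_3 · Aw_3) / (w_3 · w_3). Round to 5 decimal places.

13.48802

w1 = Av₀ = (2, 4, 7)
w2 = Aw1 = (69, 41, 68)
w3 = Aw2 = (778, 603, 1014)
Aw3 = (11066, 7963, 13339)
w3·Aw3 = 778·11066 + 603·7963 + 1014·13339 = 26936783; w3·w3 = 778·778 + 603·603 + 1014·1014 = 1997089
λ ≈ 26936783/1997089 = 13.48802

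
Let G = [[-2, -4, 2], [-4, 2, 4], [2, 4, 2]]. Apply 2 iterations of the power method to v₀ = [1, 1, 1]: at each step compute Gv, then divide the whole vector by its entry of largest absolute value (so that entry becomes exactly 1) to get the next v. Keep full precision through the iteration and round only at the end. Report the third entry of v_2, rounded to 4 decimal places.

Gv0 = (-4.00000, 2.00000, 8.00000); divide by 8.00000 → v1 = (-0.50000, 0.25000, 1.00000)
Gv1 = (2.00000, 6.50000, 2.00000); divide by 6.50000 → v2 = (0.30769, 1.00000, 0.30769)
Requested entry of v2: 16/52 = 0.3077

0.3077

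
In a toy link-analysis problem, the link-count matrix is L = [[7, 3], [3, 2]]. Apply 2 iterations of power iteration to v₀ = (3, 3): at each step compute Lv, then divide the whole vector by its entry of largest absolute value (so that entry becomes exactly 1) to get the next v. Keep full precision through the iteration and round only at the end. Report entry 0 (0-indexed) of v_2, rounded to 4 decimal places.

Lv0 = (30.00000, 15.00000); divide by 30.00000 → v1 = (1.00000, 0.50000)
Lv1 = (8.50000, 4.00000); divide by 8.50000 → v2 = (1.00000, 0.47059)
Requested entry of v2: 255/255 = 1.0000

1.0000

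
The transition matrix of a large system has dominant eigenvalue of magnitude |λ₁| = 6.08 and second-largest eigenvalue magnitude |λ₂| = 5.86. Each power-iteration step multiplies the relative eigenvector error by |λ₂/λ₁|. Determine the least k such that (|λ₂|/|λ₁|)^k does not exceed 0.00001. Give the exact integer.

313

|λ₂/λ₁| = 5.86/6.08 = 0.96382
Need k ≥ ln(0.00001) / ln(0.96382) = -11.5129 / -0.0369 ≈ 312.384
Smallest integer k satisfying the bound: 313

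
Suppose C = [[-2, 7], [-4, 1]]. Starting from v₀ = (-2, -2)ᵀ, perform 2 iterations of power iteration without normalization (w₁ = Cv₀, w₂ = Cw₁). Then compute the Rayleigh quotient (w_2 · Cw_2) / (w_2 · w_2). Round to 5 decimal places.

λ ≈ 0.50067

w1 = Cv₀ = ((-2)·(-2) + 7·(-2); (-4)·(-2) + 1·(-2)) = (-10, 6)
w2 = Cw1 = ((-2)·(-10) + 7·6; (-4)·(-10) + 1·6) = (62, 46)
Cw2 = (198, -202)
w2·Cw2 = 62·198 + 46·(-202) = 2984; w2·w2 = 62·62 + 46·46 = 5960
λ ≈ 2984/5960 = 0.50067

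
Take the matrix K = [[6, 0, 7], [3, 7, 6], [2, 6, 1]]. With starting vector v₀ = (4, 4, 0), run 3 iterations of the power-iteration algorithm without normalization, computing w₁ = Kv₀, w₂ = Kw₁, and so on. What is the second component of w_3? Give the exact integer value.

w1 = Kv₀ = (24, 40, 32)
w2 = Kw1 = (368, 544, 320)
w3 = Kw2 = (4448, 6832, 4320)
The requested component of w3 is 6832.

6832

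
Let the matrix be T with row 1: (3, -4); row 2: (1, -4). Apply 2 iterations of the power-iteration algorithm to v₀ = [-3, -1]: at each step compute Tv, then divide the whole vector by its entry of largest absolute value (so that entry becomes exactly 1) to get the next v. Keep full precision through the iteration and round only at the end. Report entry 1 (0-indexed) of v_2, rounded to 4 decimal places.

Tv0 = (-5.00000, 1.00000); divide by -5.00000 → v1 = (1.00000, -0.20000)
Tv1 = (3.80000, 1.80000); divide by 3.80000 → v2 = (1.00000, 0.47368)
Requested entry of v2: -9/-19 = 0.4737

0.4737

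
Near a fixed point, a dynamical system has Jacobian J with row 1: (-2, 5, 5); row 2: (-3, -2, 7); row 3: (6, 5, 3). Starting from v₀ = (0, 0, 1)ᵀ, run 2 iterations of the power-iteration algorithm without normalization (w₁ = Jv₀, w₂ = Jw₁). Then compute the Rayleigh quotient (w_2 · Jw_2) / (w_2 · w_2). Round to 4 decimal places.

5.3104

w1 = Jv₀ = ((-2)·0 + 5·0 + 5·1; (-3)·0 + (-2)·0 + 7·1; 6·0 + 5·0 + 3·1) = (5, 7, 3)
w2 = Jw1 = ((-2)·5 + 5·7 + 5·3; (-3)·5 + (-2)·7 + 7·3; 6·5 + 5·7 + 3·3) = (40, -8, 74)
Jw2 = (250, 414, 422)
w2·Jw2 = 40·250 + (-8)·414 + 74·422 = 37916; w2·w2 = 40·40 + (-8)·(-8) + 74·74 = 7140
λ ≈ 37916/7140 = 5.3104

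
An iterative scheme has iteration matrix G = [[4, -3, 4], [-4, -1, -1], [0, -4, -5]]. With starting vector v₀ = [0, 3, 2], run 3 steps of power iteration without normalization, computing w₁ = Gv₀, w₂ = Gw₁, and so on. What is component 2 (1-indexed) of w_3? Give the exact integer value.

147

w1 = Gv₀ = (4·0 + (-3)·3 + 4·2; (-4)·0 + (-1)·3 + (-1)·2; 0·0 + (-4)·3 + (-5)·2) = (-1, -5, -22)
w2 = Gw1 = (4·(-1) + (-3)·(-5) + 4·(-22); (-4)·(-1) + (-1)·(-5) + (-1)·(-22); 0·(-1) + (-4)·(-5) + (-5)·(-22)) = (-77, 31, 130)
w3 = Gw2 = (119, 147, -774)
The requested component of w3 is 147.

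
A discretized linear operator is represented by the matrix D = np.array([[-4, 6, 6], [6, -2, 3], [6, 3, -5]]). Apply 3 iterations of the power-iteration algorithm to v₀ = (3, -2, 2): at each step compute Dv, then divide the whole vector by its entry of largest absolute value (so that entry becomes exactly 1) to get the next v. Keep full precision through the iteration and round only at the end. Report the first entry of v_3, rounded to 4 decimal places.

1.0000

Dv0 = (-12.00000, 28.00000, 2.00000); divide by 28.00000 → v1 = (-0.42857, 1.00000, 0.07143)
Dv1 = (8.14286, -4.35714, 0.07143); divide by 8.14286 → v2 = (1.00000, -0.53509, 0.00877)
Dv2 = (-7.15789, 7.09649, 4.35088); divide by -7.15789 → v3 = (1.00000, -0.99142, -0.60784)
Requested entry of v3: -1632/-1632 = 1.0000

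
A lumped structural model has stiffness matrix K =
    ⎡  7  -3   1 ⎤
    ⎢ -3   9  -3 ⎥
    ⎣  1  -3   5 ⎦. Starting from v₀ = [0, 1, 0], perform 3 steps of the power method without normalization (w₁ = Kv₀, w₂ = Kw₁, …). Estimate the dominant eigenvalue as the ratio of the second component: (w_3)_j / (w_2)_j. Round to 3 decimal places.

w1 = Kv₀ = (-3, 9, -3)
w2 = Kw1 = (-51, 99, -45)
w3 = Kw2 = (-699, 1179, -573)
Ratio at component: 1179 / 99 = 11.909

λ ≈ 11.909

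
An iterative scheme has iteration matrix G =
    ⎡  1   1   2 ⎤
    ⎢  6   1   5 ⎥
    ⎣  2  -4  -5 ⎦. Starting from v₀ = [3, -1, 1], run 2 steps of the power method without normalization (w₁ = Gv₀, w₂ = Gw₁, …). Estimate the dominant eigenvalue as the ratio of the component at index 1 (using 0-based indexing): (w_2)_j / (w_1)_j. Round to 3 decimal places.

w1 = Gv₀ = (1·3 + 1·(-1) + 2·1; 6·3 + 1·(-1) + 5·1; 2·3 + (-4)·(-1) + (-5)·1) = (4, 22, 5)
w2 = Gw1 = (1·4 + 1·22 + 2·5; 6·4 + 1·22 + 5·5; 2·4 + (-4)·22 + (-5)·5) = (36, 71, -105)
Ratio at component: 71 / 22 = 3.227

3.227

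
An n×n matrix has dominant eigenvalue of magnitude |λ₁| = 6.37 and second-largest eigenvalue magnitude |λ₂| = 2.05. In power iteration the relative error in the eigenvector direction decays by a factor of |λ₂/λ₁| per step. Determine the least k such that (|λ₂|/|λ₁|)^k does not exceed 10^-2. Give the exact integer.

5

|λ₂/λ₁| = 2.05/6.37 = 0.32182
Need k ≥ ln(10^-2) / ln(0.32182) = -4.6052 / -1.1338 ≈ 4.062
Smallest integer k satisfying the bound: 5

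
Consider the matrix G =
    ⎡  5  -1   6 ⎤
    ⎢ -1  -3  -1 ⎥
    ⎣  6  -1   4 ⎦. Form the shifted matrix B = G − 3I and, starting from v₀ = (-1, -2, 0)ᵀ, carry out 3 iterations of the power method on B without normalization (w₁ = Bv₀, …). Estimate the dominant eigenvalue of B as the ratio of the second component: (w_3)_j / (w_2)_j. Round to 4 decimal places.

μ ≈ -6.7297

B = G − 3I has rows (2, -1, 6); (-1, -6, -1); (6, -1, 1)
w1 = Bv₀ = (0, 13, -4)
w2 = Bw1 = (-37, -74, -17)
w3 = Bw2 = (-102, 498, -165)
Ratio: 498/-74 = -6.7297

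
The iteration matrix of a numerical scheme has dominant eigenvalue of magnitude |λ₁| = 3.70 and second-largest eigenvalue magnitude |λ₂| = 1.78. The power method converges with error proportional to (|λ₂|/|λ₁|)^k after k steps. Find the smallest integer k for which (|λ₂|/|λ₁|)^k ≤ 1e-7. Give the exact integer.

23

|λ₂/λ₁| = 1.78/3.70 = 0.48108
Need k ≥ ln(1e-7) / ln(0.48108) = -16.1181 / -0.7317 ≈ 22.028
Smallest integer k satisfying the bound: 23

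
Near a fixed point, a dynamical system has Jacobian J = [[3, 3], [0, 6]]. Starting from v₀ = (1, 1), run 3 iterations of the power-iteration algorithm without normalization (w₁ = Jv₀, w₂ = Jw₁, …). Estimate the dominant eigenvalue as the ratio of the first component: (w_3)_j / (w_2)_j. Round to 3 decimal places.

λ ≈ 6.000

w1 = Jv₀ = (6, 6)
w2 = Jw1 = (36, 36)
w3 = Jw2 = (216, 216)
Ratio at component: 216 / 36 = 6.000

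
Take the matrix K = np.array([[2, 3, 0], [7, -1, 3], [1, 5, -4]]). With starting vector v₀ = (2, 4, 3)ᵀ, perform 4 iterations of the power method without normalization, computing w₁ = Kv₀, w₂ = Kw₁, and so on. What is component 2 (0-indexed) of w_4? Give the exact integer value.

w1 = Kv₀ = (2·2 + 3·4 + 0·3; 7·2 + (-1)·4 + 3·3; 1·2 + 5·4 + (-4)·3) = (16, 19, 10)
w2 = Kw1 = (2·16 + 3·19 + 0·10; 7·16 + (-1)·19 + 3·10; 1·16 + 5·19 + (-4)·10) = (89, 123, 71)
w3 = Kw2 = (547, 713, 420)
w4 = Kw3 = (3233, 4376, 2432)
The requested component of w4 is 2432.

2432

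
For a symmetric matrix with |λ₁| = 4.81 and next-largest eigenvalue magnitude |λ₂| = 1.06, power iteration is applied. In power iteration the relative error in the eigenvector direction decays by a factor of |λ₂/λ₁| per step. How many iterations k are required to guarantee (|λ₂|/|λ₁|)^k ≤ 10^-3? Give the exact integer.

5

|λ₂/λ₁| = 1.06/4.81 = 0.22037
Need k ≥ ln(10^-3) / ln(0.22037) = -6.9078 / -1.5124 ≈ 4.567
Smallest integer k satisfying the bound: 5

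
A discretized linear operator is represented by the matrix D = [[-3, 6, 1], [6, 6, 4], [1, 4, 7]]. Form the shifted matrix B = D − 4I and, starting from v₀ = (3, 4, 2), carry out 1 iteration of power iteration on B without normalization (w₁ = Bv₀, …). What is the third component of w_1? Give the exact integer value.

25

B = D − 4I has rows (-7, 6, 1); (6, 2, 4); (1, 4, 3)
w1 = Bv₀ = (5, 34, 25)
Requested component of w1: 25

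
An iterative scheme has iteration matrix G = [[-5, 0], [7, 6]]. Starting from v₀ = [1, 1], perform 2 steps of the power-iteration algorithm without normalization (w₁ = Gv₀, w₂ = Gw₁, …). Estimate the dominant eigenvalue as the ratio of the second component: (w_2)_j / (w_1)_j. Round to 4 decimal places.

w1 = Gv₀ = ((-5)·1 + 0·1; 7·1 + 6·1) = (-5, 13)
w2 = Gw1 = ((-5)·(-5) + 0·13; 7·(-5) + 6·13) = (25, 43)
Ratio at component: 43 / 13 = 3.3077

3.3077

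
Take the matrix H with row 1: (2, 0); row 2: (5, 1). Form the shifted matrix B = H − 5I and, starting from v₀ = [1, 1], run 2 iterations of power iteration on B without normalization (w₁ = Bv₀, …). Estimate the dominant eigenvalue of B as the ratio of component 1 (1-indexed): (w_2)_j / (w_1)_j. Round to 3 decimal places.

B = H − 5I has rows (-3, 0); (5, -4)
w1 = Bv₀ = (-3, 1)
w2 = Bw1 = (9, -19)
Ratio: 9/-3 = -3.000

μ ≈ -3.000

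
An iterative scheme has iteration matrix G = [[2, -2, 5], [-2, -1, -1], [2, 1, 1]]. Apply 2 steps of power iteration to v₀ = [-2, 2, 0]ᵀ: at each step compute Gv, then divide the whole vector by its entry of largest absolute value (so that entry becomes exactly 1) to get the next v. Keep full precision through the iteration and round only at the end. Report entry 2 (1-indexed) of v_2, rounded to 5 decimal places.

-0.53333

Gv0 = (-8.000000, 2.000000, -2.000000); divide by -8.000000 → v1 = (1.000000, -0.250000, 0.250000)
Gv1 = (3.750000, -2.000000, 2.000000); divide by 3.750000 → v2 = (1.000000, -0.533333, 0.533333)
Requested entry of v2: 16/-30 = -0.53333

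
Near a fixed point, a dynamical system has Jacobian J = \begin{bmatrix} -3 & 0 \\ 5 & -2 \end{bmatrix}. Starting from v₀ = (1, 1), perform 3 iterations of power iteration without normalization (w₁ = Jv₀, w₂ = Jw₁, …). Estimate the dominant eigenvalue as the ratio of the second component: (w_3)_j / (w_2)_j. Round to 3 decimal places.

w1 = Jv₀ = ((-3)·1 + 0·1; 5·1 + (-2)·1) = (-3, 3)
w2 = Jw1 = ((-3)·(-3) + 0·3; 5·(-3) + (-2)·3) = (9, -21)
w3 = Jw2 = (-27, 87)
Ratio at component: 87 / -21 = -4.143

-4.143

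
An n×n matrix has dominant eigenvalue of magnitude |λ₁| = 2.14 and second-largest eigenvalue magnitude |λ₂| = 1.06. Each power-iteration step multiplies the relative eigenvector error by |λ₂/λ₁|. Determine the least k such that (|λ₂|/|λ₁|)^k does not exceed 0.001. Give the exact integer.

10

|λ₂/λ₁| = 1.06/2.14 = 0.49533
Need k ≥ ln(0.001) / ln(0.49533) = -6.9078 / -0.7025 ≈ 9.833
Smallest integer k satisfying the bound: 10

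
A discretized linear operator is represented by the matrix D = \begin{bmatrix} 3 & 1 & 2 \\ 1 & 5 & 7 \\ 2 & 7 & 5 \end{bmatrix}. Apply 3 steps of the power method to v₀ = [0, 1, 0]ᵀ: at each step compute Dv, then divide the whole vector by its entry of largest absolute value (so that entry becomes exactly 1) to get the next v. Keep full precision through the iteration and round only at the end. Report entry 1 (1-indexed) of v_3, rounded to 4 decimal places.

0.3068

Dv0 = (1.00000, 5.00000, 7.00000); divide by 7.00000 → v1 = (0.14286, 0.71429, 1.00000)
Dv1 = (3.14286, 10.71429, 10.28571); divide by 10.71429 → v2 = (0.29333, 1.00000, 0.96000)
Dv2 = (3.80000, 12.01333, 12.38667); divide by 12.38667 → v3 = (0.30678, 0.96986, 1.00000)
Requested entry of v3: 285/929 = 0.3068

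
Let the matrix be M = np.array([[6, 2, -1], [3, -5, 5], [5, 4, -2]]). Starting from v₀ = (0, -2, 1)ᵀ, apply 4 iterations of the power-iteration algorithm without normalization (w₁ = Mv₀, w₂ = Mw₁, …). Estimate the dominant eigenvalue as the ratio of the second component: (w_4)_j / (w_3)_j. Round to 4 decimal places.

-8.9055

w1 = Mv₀ = (-5, 15, -10)
w2 = Mw1 = (10, -140, 55)
w3 = Mw2 = (-275, 1005, -620)
w4 = Mw3 = (980, -8950, 3885)
Ratio at component: -8950 / 1005 = -8.9055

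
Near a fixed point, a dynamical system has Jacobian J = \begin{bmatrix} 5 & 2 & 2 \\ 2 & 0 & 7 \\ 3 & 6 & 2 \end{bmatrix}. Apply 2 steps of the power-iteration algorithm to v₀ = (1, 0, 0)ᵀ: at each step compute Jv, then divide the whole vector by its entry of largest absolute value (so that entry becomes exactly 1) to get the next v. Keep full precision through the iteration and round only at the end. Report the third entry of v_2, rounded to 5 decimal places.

0.94286

Jv0 = (5.000000, 2.000000, 3.000000); divide by 5.000000 → v1 = (1.000000, 0.400000, 0.600000)
Jv1 = (7.000000, 6.200000, 6.600000); divide by 7.000000 → v2 = (1.000000, 0.885714, 0.942857)
Requested entry of v2: 33/35 = 0.94286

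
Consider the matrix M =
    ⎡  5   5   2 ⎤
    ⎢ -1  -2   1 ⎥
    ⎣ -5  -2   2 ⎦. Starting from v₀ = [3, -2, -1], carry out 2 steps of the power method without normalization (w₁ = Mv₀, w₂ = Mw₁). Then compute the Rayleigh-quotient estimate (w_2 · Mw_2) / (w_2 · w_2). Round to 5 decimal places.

w1 = Mv₀ = (5·3 + 5·(-2) + 2·(-1); (-1)·3 + (-2)·(-2) + 1·(-1); (-5)·3 + (-2)·(-2) + 2·(-1)) = (3, 0, -13)
w2 = Mw1 = (5·3 + 5·0 + 2·(-13); (-1)·3 + (-2)·0 + 1·(-13); (-5)·3 + (-2)·0 + 2·(-13)) = (-11, -16, -41)
Mw2 = (-217, 2, 5)
w2·Mw2 = (-11)·(-217) + (-16)·2 + (-41)·5 = 2150; w2·w2 = (-11)·(-11) + (-16)·(-16) + (-41)·(-41) = 2058
λ ≈ 2150/2058 = 1.04470

λ ≈ 1.04470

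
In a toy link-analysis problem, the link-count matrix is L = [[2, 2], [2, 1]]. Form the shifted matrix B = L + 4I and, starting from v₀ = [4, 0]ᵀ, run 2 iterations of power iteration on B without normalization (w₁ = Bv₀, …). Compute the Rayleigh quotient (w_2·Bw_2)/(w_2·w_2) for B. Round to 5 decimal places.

B = L + 4I has rows (6, 2); (2, 5)
w1 = Bv₀ = (6·4 + 2·0; 2·4 + 5·0) = (24, 8)
w2 = Bw1 = (6·24 + 2·8; 2·24 + 5·8) = (160, 88)
Bw2 = (1136, 760)
w2·Bw2 = 248640; w2·w2 = 33344; μ ≈ 248640/33344 = 7.45681

7.45681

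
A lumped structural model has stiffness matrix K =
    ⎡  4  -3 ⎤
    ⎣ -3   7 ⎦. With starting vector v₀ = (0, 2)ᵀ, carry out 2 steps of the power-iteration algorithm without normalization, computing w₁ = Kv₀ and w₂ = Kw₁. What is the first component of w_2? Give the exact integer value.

w1 = Kv₀ = (4·0 + (-3)·2; (-3)·0 + 7·2) = (-6, 14)
w2 = Kw1 = (4·(-6) + (-3)·14; (-3)·(-6) + 7·14) = (-66, 116)
The requested component of w2 is -66.

-66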